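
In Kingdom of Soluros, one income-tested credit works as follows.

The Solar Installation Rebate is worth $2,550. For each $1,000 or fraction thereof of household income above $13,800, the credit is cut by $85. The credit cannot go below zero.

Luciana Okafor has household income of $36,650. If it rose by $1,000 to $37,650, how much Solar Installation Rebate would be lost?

$85

At $36,650 — income exceeds $13,800 by $22,850, which is 23 full-or-partial $1,000 increments; reduction = 23 × $85 = $1,955, leaving $595.
At $37,650 — income exceeds $13,800 by $23,850, which is 24 full-or-partial $1,000 increments; reduction = 24 × $85 = $2,040, leaving $510.
Lost: $595 − $510 = $85.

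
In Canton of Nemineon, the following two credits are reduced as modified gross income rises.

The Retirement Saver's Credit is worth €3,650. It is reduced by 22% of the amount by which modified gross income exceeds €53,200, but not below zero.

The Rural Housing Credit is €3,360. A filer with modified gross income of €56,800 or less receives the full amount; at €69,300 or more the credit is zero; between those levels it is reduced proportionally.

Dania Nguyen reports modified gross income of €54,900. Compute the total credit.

Retirement Saver's Credit: 22% of the €1,700 excess over €53,200 is €374; credit = €3,650 − €374 = €3,276.
Rural Housing Credit: €54,900 is at or below the €56,800 threshold, so the full €3,360 applies.
Total: €3,276 + €3,360 = €6,636.

€6,636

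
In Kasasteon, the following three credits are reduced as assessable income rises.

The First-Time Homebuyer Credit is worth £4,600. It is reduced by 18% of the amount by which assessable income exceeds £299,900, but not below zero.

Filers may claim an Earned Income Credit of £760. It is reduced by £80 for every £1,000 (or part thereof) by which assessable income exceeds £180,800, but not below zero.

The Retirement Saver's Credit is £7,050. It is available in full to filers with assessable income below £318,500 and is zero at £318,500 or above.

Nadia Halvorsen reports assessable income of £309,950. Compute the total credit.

First-Time Homebuyer Credit: 18% of the £10,050 excess over £299,900 is £1,809; credit = £4,600 − £1,809 = £2,791.
Earned Income Credit: income exceeds £180,800 by £129,150 → 130 increments × £80 = £10,400 ≥ base, so the credit is £0.
Retirement Saver's Credit: £309,950 is below the £318,500 cutoff, so the full £7,050 applies.
Total: £2,791 + £0 + £7,050 = £9,841.

£9,841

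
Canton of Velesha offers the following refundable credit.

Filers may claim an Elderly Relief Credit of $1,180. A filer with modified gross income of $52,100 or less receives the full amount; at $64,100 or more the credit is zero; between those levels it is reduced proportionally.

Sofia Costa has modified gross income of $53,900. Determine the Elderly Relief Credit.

$1,003

Elderly Relief Credit: $53,900 is $1,800 into a $12,000 phase-out range, leaving 10,200/12,000 of the credit: $1,180 × 10,200/12,000 = $1,003.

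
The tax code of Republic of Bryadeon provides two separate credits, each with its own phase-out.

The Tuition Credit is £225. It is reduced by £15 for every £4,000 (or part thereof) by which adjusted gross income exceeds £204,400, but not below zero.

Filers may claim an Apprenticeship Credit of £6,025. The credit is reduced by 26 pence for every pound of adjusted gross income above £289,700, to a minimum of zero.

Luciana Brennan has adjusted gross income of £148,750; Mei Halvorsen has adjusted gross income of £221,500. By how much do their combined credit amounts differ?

£75

Luciana (£148,750): Tuition Credit: £148,750 is at or below the £204,400 threshold, so the full £225 applies. Apprenticeship Credit: £148,750 is at or below the £289,700 threshold, so the full £6,025 applies. total £225 + £6,025 = £6,250
Mei (£221,500): Tuition Credit: income exceeds £204,400 by £17,100, which is 5 full-or-partial £4,000 increments; reduction = 5 × £15 = £75, leaving £150. Apprenticeship Credit: £221,500 is at or below the £289,700 threshold, so the full £6,025 applies. total £150 + £6,025 = £6,175
Difference: |£6,250 − £6,175| = £75.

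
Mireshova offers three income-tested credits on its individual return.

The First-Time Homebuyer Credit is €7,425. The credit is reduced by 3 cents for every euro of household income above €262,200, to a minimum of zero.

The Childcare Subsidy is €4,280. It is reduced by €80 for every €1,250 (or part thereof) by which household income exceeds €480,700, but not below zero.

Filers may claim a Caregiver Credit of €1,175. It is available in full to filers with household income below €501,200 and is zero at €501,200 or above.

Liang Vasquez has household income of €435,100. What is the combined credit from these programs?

€7,693

First-Time Homebuyer Credit: 3% of the €172,900 excess over €262,200 is €5,187; credit = €7,425 − €5,187 = €2,238.
Childcare Subsidy: €435,100 is at or below the €480,700 threshold, so the full €4,280 applies.
Caregiver Credit: €435,100 is below the €501,200 cutoff, so the full €1,175 applies.
Total: €2,238 + €4,280 + €1,175 = €7,693.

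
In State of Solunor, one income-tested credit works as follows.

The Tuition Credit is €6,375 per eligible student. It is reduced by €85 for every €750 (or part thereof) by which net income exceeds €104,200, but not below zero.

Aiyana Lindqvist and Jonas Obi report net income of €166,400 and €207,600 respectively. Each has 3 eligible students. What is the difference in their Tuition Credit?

€4,675

Aiyana (€166,400): Tuition Credit: base = 3 × €6,375 = €19,125. income exceeds €104,200 by €62,200, which is 83 full-or-partial €750 increments; reduction = 83 × €85 = €7,055, leaving €12,070.
Jonas (€207,600): Tuition Credit: base = 3 × €6,375 = €19,125. income exceeds €104,200 by €103,400, which is 138 full-or-partial €750 increments; reduction = 138 × €85 = €11,730, leaving €7,395.
Difference: |€12,070 − €7,395| = €4,675.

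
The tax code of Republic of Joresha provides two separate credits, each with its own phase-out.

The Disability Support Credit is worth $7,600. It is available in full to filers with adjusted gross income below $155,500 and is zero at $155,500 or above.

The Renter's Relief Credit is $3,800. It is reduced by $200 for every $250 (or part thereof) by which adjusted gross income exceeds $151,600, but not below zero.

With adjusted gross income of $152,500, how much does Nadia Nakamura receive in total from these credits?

$10,600

Disability Support Credit: $152,500 is below the $155,500 cutoff, so the full $7,600 applies.
Renter's Relief Credit: income exceeds $151,600 by $900, which is 4 full-or-partial $250 increments; reduction = 4 × $200 = $800, leaving $3,000.
Total: $7,600 + $3,000 = $10,600.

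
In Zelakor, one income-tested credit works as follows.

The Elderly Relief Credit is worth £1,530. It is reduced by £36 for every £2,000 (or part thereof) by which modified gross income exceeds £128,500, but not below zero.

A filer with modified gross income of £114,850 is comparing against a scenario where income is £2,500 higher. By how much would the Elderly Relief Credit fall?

At £114,850 — £114,850 is at or below the £128,500 threshold, so the full £1,530 applies.
At £117,350 — £117,350 is at or below the £128,500 threshold, so the full £1,530 applies.
Lost: £1,530 − £1,530 = £0.

£0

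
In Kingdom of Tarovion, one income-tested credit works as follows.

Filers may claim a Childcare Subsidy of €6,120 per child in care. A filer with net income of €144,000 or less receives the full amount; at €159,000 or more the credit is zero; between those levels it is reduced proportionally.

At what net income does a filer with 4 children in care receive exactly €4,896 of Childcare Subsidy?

Full credit = 4 × €6,120 = €24,480.
€4,896 is 4,896/24,480 of the full €24,480, so 19,584/24,480 of the €15,000 range has been used: income = €144,000 + €15,000 × 19,584/24,480 = €156,000.

€156,000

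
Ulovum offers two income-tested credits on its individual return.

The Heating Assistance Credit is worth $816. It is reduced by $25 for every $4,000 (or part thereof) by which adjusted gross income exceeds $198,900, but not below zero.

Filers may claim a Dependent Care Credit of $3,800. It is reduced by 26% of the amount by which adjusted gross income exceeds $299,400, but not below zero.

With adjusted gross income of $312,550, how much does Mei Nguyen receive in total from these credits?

$472

Heating Assistance Credit: income exceeds $198,900 by $113,650, which is 29 full-or-partial $4,000 increments; reduction = 29 × $25 = $725, leaving $91.
Dependent Care Credit: 26% of the $13,150 excess over $299,400 is $3,419; credit = $3,800 − $3,419 = $381.
Total: $91 + $381 = $472.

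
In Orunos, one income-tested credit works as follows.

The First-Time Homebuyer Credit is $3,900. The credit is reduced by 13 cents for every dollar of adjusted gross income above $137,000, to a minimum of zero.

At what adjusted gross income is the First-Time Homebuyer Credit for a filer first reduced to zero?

$167,000

The credit falls by 13% of each dollar above $137,000, so it reaches zero when the excess is $3,900 / 13% = $30,000: income = $137,000 + $30,000 = $167,000.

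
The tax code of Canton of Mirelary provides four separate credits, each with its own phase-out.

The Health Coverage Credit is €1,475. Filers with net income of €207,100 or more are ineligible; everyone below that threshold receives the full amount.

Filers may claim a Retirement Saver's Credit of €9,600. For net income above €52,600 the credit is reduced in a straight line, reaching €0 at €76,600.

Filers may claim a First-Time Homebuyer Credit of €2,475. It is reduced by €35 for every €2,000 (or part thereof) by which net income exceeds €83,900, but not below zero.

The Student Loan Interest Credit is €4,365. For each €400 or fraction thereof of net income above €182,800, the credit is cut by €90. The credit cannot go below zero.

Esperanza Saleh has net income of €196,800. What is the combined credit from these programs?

Health Coverage Credit: €196,800 is below the €207,100 cutoff, so the full €1,475 applies.
Retirement Saver's Credit: €196,800 is at or above €76,600, so the credit is €0.
First-Time Homebuyer Credit: income exceeds €83,900 by €112,900, which is 57 full-or-partial €2,000 increments; reduction = 57 × €35 = €1,995, leaving €480.
Student Loan Interest Credit: income exceeds €182,800 by €14,000, which is 35 full-or-partial €400 increments; reduction = 35 × €90 = €3,150, leaving €1,215.
Total: €1,475 + €0 + €480 + €1,215 = €3,170.

€3,170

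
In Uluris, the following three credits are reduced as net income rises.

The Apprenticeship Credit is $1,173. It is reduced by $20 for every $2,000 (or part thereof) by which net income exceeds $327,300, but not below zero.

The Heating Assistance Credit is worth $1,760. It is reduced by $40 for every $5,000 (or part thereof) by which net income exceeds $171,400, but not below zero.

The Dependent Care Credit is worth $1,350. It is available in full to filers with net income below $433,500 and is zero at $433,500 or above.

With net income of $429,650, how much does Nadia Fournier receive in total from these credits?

$1,483

Apprenticeship Credit: income exceeds $327,300 by $102,350, which is 52 full-or-partial $2,000 increments; reduction = 52 × $20 = $1,040, leaving $133.
Heating Assistance Credit: income exceeds $171,400 by $258,250 → 52 increments × $40 = $2,080 ≥ base, so the credit is $0.
Dependent Care Credit: $429,650 is below the $433,500 cutoff, so the full $1,350 applies.
Total: $133 + $0 + $1,350 = $1,483.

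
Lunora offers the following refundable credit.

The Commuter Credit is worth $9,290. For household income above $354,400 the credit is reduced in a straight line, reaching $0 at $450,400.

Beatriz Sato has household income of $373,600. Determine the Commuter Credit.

$7,432

Commuter Credit: $373,600 is $19,200 into a $96,000 phase-out range, leaving 76,800/96,000 of the credit: $9,290 × 76,800/96,000 = $7,432.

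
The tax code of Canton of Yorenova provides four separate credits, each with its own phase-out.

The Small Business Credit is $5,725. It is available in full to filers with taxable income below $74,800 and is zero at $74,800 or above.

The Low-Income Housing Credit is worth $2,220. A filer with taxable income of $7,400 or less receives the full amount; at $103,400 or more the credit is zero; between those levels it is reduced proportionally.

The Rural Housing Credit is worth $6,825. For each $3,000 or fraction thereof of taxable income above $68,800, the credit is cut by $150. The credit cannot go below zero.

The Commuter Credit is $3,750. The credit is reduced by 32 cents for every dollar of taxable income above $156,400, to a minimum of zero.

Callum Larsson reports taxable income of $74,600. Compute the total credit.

$16,666

Small Business Credit: $74,600 is below the $74,800 cutoff, so the full $5,725 applies.
Low-Income Housing Credit: $74,600 is $67,200 into a $96,000 phase-out range, leaving 28,800/96,000 of the credit: $2,220 × 28,800/96,000 = $666.
Rural Housing Credit: income exceeds $68,800 by $5,800, which is 2 full-or-partial $3,000 increments; reduction = 2 × $150 = $300, leaving $6,525.
Commuter Credit: $74,600 is at or below the $156,400 threshold, so the full $3,750 applies.
Total: $5,725 + $666 + $6,525 + $3,750 = $16,666.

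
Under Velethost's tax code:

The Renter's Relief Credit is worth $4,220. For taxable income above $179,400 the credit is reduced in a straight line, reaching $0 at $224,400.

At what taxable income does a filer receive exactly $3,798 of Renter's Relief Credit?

$3,798 is 3,798/4,220 of the full $4,220, so 422/4,220 of the $45,000 range has been used: income = $179,400 + $45,000 × 422/4,220 = $183,900.

$183,900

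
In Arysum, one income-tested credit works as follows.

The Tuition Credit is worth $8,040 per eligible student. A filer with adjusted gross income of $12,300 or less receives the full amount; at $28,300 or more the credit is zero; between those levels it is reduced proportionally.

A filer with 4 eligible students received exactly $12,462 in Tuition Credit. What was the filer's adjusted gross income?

$22,100

Full credit = 4 × $8,040 = $32,160.
$12,462 is 12,462/32,160 of the full $32,160, so 19,698/32,160 of the $16,000 range has been used: income = $12,300 + $16,000 × 19,698/32,160 = $22,100.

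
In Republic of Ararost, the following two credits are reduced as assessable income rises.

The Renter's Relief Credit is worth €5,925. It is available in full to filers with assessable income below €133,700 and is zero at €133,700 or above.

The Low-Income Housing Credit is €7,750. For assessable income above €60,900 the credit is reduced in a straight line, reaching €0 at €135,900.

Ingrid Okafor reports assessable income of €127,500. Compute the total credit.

Renter's Relief Credit: €127,500 is below the €133,700 cutoff, so the full €5,925 applies.
Low-Income Housing Credit: €127,500 is €66,600 into a €75,000 phase-out range, leaving 8,400/75,000 of the credit: €7,750 × 8,400/75,000 = €868.
Total: €5,925 + €868 = €6,793.

€6,793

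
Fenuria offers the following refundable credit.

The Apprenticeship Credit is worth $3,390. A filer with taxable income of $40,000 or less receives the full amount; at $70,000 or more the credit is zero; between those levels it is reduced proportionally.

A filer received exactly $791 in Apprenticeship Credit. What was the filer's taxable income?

$63,000

$791 is 791/3,390 of the full $3,390, so 2,599/3,390 of the $30,000 range has been used: income = $40,000 + $30,000 × 2,599/3,390 = $63,000.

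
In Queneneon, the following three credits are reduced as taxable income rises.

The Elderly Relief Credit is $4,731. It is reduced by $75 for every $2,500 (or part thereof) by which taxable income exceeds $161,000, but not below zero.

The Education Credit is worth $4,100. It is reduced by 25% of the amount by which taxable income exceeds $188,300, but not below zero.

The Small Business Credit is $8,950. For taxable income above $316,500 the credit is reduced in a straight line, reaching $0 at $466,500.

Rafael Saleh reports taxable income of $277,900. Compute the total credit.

$10,156

Elderly Relief Credit: income exceeds $161,000 by $116,900, which is 47 full-or-partial $2,500 increments; reduction = 47 × $75 = $3,525, leaving $1,206.
Education Credit: 25% of the $89,600 excess over $188,300 is $22,400 ≥ base, so the credit is $0.
Small Business Credit: $277,900 is at or below the $316,500 threshold, so the full $8,950 applies.
Total: $1,206 + $0 + $8,950 = $10,156.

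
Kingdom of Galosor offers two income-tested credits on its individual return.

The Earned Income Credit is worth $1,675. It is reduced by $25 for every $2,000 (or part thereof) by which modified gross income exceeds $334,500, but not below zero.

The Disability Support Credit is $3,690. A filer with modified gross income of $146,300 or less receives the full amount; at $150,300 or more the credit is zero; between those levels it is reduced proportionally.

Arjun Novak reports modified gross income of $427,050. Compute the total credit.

$500

Earned Income Credit: income exceeds $334,500 by $92,550, which is 47 full-or-partial $2,000 increments; reduction = 47 × $25 = $1,175, leaving $500.
Disability Support Credit: $427,050 is at or above $150,300, so the credit is $0.
Total: $500 + $0 = $500.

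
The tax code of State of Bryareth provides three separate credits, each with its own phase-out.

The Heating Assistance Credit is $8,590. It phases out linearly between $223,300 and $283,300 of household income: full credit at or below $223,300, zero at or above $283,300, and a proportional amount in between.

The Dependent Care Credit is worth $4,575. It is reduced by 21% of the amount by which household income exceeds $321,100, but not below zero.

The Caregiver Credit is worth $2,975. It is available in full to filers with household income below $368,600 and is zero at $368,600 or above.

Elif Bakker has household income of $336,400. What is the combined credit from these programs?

$4,337

Heating Assistance Credit: $336,400 is at or above $283,300, so the credit is $0.
Dependent Care Credit: 21% of the $15,300 excess over $321,100 is $3,213; credit = $4,575 − $3,213 = $1,362.
Caregiver Credit: $336,400 is below the $368,600 cutoff, so the full $2,975 applies.
Total: $0 + $1,362 + $2,975 = $4,337.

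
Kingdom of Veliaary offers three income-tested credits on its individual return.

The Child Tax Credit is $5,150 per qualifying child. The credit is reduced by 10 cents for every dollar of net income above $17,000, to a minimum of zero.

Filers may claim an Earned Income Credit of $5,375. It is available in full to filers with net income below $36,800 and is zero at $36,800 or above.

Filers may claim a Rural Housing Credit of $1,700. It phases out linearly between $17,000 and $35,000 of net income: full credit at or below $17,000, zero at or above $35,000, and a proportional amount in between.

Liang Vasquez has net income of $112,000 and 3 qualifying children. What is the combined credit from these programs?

Child Tax Credit: base = 3 × $5,150 = $15,450. 10% of the $95,000 excess over $17,000 is $9,500; credit = $15,450 − $9,500 = $5,950.
Earned Income Credit: $112,000 meets or exceeds the $36,800 cutoff, so the credit is $0.
Rural Housing Credit: $112,000 is at or above $35,000, so the credit is $0.
Total: $5,950 + $0 + $0 = $5,950.

$5,950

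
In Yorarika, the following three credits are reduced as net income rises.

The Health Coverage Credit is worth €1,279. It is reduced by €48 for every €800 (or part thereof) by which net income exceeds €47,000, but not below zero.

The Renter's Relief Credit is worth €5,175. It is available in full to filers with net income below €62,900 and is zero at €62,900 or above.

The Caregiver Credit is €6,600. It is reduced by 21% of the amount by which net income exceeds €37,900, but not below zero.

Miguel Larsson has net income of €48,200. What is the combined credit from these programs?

Health Coverage Credit: income exceeds €47,000 by €1,200, which is 2 full-or-partial €800 increments; reduction = 2 × €48 = €96, leaving €1,183.
Renter's Relief Credit: €48,200 is below the €62,900 cutoff, so the full €5,175 applies.
Caregiver Credit: 21% of the €10,300 excess over €37,900 is €2,163; credit = €6,600 − €2,163 = €4,437.
Total: €1,183 + €5,175 + €4,437 = €10,795.

€10,795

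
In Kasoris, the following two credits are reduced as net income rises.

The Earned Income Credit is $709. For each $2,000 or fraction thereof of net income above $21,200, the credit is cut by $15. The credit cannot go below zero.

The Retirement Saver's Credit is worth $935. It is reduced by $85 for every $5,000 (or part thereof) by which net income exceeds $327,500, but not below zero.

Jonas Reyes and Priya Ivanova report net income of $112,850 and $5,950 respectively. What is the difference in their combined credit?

$690

Jonas ($112,850): Earned Income Credit: income exceeds $21,200 by $91,650, which is 46 full-or-partial $2,000 increments; reduction = 46 × $15 = $690, leaving $19. Retirement Saver's Credit: $112,850 is at or below the $327,500 threshold, so the full $935 applies. total $19 + $935 = $954
Priya ($5,950): Earned Income Credit: $5,950 is at or below the $21,200 threshold, so the full $709 applies. Retirement Saver's Credit: $5,950 is at or below the $327,500 threshold, so the full $935 applies. total $709 + $935 = $1,644
Difference: |$954 − $1,644| = $690.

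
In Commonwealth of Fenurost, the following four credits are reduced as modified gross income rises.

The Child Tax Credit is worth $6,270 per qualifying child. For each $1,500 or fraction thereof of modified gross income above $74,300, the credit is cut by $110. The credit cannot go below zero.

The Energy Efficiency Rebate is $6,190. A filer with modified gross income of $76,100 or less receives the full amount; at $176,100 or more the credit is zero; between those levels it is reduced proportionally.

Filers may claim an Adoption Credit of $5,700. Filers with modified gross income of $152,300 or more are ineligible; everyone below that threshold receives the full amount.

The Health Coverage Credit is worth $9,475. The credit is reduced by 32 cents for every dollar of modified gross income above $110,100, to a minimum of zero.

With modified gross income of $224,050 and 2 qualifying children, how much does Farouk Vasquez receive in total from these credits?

Child Tax Credit: base = 2 × $6,270 = $12,540. income exceeds $74,300 by $149,750, which is 100 full-or-partial $1,500 increments; reduction = 100 × $110 = $11,000, leaving $1,540.
Energy Efficiency Rebate: $224,050 is at or above $176,100, so the credit is $0.
Adoption Credit: $224,050 meets or exceeds the $152,300 cutoff, so the credit is $0.
Health Coverage Credit: 32% of the $113,950 excess over $110,100 is $36,464 ≥ base, so the credit is $0.
Total: $1,540 + $0 + $0 + $0 = $1,540.

$1,540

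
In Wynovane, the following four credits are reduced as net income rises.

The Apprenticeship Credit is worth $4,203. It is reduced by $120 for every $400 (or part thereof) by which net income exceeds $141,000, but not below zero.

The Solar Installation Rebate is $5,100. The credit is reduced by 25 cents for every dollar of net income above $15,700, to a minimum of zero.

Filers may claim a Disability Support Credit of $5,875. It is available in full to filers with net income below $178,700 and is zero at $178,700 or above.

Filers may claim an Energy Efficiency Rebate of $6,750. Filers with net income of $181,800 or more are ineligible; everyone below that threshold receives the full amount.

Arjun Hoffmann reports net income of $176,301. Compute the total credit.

Apprenticeship Credit: income exceeds $141,000 by $35,301 → 89 increments × $120 = $10,680 ≥ base, so the credit is $0.
Solar Installation Rebate: 25% of the $160,601 excess over $15,700 is $40,150.25 ≥ base, so the credit is $0.
Disability Support Credit: $176,301 is below the $178,700 cutoff, so the full $5,875 applies.
Energy Efficiency Rebate: $176,301 is below the $181,800 cutoff, so the full $6,750 applies.
Total: $0 + $0 + $5,875 + $6,750 = $12,625.

$12,625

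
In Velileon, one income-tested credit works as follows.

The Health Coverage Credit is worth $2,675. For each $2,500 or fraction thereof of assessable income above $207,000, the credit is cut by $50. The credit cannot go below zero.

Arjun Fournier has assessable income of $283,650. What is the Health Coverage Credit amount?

$1,125

Health Coverage Credit: income exceeds $207,000 by $76,650, which is 31 full-or-partial $2,500 increments; reduction = 31 × $50 = $1,550, leaving $1,125.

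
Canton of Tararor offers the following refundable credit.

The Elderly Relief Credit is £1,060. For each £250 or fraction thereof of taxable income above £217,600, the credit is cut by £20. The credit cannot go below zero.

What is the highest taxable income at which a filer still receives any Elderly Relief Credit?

After 52 increments the reduction is 52 × £20 = £1,040, leaving £20; one more increment wipes it out. Increment 52 ends at excess 52 × £250 = £13,000, so the highest qualifying income is £217,600 + £13,000 = £230,600.

£230,600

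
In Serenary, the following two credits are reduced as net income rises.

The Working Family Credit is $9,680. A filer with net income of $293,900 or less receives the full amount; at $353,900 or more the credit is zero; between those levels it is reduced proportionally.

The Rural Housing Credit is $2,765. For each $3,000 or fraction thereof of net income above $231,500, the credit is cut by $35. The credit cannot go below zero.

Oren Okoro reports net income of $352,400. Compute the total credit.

Working Family Credit: $352,400 is $58,500 into a $60,000 phase-out range, leaving 1,500/60,000 of the credit: $9,680 × 1,500/60,000 = $242.
Rural Housing Credit: income exceeds $231,500 by $120,900, which is 41 full-or-partial $3,000 increments; reduction = 41 × $35 = $1,435, leaving $1,330.
Total: $242 + $1,330 = $1,572.

$1,572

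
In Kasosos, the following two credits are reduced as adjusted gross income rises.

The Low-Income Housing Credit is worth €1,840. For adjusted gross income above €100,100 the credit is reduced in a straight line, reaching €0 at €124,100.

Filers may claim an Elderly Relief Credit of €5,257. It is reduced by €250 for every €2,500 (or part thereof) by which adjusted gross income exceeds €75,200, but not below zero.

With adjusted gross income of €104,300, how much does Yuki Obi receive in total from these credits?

€3,775

Low-Income Housing Credit: €104,300 is €4,200 into a €24,000 phase-out range, leaving 19,800/24,000 of the credit: €1,840 × 19,800/24,000 = €1,518.
Elderly Relief Credit: income exceeds €75,200 by €29,100, which is 12 full-or-partial €2,500 increments; reduction = 12 × €250 = €3,000, leaving €2,257.
Total: €1,518 + €2,257 = €3,775.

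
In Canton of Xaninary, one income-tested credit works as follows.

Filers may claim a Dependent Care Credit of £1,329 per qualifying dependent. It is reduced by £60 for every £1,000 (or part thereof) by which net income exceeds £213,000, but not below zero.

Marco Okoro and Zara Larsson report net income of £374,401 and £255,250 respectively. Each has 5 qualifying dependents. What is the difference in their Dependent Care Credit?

Marco (£374,401): Dependent Care Credit: base = 5 × £1,329 = £6,645. income exceeds £213,000 by £161,401 → 162 increments × £60 = £9,720 ≥ base, so the credit is £0.
Zara (£255,250): Dependent Care Credit: base = 5 × £1,329 = £6,645. income exceeds £213,000 by £42,250, which is 43 full-or-partial £1,000 increments; reduction = 43 × £60 = £2,580, leaving £4,065.
Difference: |£0 − £4,065| = £4,065.

£4,065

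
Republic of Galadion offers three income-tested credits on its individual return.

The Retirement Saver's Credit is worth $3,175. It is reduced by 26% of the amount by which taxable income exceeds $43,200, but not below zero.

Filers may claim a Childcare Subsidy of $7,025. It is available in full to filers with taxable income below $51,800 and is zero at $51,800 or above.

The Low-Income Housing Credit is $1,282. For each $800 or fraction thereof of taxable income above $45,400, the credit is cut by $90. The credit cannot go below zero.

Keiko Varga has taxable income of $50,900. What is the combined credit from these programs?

Retirement Saver's Credit: 26% of the $7,700 excess over $43,200 is $2,002; credit = $3,175 − $2,002 = $1,173.
Childcare Subsidy: $50,900 is below the $51,800 cutoff, so the full $7,025 applies.
Low-Income Housing Credit: income exceeds $45,400 by $5,500, which is 7 full-or-partial $800 increments; reduction = 7 × $90 = $630, leaving $652.
Total: $1,173 + $7,025 + $652 = $8,850.

$8,850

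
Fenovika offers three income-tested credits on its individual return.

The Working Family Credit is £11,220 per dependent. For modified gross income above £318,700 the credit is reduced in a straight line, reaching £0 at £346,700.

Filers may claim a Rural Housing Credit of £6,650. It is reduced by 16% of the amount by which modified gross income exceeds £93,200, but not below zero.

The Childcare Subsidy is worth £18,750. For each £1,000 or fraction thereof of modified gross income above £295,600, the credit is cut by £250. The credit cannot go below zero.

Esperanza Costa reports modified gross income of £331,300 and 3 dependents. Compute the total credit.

Working Family Credit: base = 3 × £11,220 = £33,660. £331,300 is £12,600 into a £28,000 phase-out range, leaving 15,400/28,000 of the credit: £33,660 × 15,400/28,000 = £18,513.
Rural Housing Credit: 16% of the £238,100 excess over £93,200 is £38,096 ≥ base, so the credit is £0.
Childcare Subsidy: income exceeds £295,600 by £35,700, which is 36 full-or-partial £1,000 increments; reduction = 36 × £250 = £9,000, leaving £9,750.
Total: £18,513 + £0 + £9,750 = £28,263.

£28,263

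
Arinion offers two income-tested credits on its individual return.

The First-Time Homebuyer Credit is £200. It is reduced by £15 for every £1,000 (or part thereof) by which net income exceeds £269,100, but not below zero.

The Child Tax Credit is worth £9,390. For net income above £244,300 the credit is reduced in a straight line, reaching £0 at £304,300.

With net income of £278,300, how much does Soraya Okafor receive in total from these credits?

First-Time Homebuyer Credit: income exceeds £269,100 by £9,200, which is 10 full-or-partial £1,000 increments; reduction = 10 × £15 = £150, leaving £50.
Child Tax Credit: £278,300 is £34,000 into a £60,000 phase-out range, leaving 26,000/60,000 of the credit: £9,390 × 26,000/60,000 = £4,069.
Total: £50 + £4,069 = £4,119.

£4,119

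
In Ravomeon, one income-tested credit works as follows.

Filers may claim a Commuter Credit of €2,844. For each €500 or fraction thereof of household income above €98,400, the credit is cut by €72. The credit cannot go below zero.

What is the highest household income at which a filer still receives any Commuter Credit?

After 39 increments the reduction is 39 × €72 = €2,808, leaving €36; one more increment wipes it out. Increment 39 ends at excess 39 × €500 = €19,500, so the highest qualifying income is €98,400 + €19,500 = €117,900.

€117,900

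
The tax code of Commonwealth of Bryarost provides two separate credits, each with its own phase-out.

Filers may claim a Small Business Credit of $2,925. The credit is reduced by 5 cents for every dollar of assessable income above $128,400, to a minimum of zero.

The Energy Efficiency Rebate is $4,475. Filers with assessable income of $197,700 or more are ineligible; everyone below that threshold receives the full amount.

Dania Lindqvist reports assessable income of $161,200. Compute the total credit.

$5,760

Small Business Credit: 5% of the $32,800 excess over $128,400 is $1,640; credit = $2,925 − $1,640 = $1,285.
Energy Efficiency Rebate: $161,200 is below the $197,700 cutoff, so the full $4,475 applies.
Total: $1,285 + $4,475 = $5,760.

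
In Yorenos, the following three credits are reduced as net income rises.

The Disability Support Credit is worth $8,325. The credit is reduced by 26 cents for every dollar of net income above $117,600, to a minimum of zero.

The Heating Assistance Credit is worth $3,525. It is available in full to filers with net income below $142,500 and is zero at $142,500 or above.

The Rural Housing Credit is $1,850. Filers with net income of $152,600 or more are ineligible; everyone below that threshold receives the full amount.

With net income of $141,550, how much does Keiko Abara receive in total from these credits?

Disability Support Credit: 26% of the $23,950 excess over $117,600 is $6,227; credit = $8,325 − $6,227 = $2,098.
Heating Assistance Credit: $141,550 is below the $142,500 cutoff, so the full $3,525 applies.
Rural Housing Credit: $141,550 is below the $152,600 cutoff, so the full $1,850 applies.
Total: $2,098 + $3,525 + $1,850 = $7,473.

$7,473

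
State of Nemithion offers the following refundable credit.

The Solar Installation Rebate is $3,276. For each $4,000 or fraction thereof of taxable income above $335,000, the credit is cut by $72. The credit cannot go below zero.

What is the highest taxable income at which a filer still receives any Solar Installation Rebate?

$515,000

After 45 increments the reduction is 45 × $72 = $3,240, leaving $36; one more increment wipes it out. Increment 45 ends at excess 45 × $4,000 = $180,000, so the highest qualifying income is $335,000 + $180,000 = $515,000.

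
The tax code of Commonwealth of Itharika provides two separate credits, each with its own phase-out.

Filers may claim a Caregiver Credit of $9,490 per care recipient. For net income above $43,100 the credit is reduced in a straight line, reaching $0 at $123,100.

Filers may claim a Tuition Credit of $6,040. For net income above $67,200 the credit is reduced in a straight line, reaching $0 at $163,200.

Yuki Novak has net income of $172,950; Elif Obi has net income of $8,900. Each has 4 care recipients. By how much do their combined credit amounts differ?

$44,000

Yuki ($172,950): Caregiver Credit: base = 4 × $9,490 = $37,960. $172,950 is at or above $123,100, so the credit is $0. Tuition Credit: $172,950 is at or above $163,200, so the credit is $0. total $0 + $0 = $0
Elif ($8,900): Caregiver Credit: base = 4 × $9,490 = $37,960. $8,900 is at or below the $43,100 threshold, so the full $37,960 applies. Tuition Credit: $8,900 is at or below the $67,200 threshold, so the full $6,040 applies. total $37,960 + $6,040 = $44,000
Difference: |$0 − $44,000| = $44,000.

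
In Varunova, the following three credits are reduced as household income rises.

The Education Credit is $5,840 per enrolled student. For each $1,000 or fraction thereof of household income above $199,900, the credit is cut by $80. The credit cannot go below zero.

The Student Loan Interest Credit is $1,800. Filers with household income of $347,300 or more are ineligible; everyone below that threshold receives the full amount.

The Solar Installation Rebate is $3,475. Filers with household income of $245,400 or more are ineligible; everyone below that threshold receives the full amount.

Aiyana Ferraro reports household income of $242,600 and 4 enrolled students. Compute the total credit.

$25,195

Education Credit: base = 4 × $5,840 = $23,360. income exceeds $199,900 by $42,700, which is 43 full-or-partial $1,000 increments; reduction = 43 × $80 = $3,440, leaving $19,920.
Student Loan Interest Credit: $242,600 is below the $347,300 cutoff, so the full $1,800 applies.
Solar Installation Rebate: $242,600 is below the $245,400 cutoff, so the full $3,475 applies.
Total: $19,920 + $1,800 + $3,475 = $25,195.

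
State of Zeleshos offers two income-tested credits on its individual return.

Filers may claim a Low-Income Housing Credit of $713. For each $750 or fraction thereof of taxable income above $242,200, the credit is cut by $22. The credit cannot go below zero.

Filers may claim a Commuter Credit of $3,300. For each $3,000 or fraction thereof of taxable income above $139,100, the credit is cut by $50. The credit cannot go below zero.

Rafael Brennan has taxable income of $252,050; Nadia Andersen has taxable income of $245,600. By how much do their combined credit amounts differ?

$298

Rafael ($252,050): Low-Income Housing Credit: income exceeds $242,200 by $9,850, which is 14 full-or-partial $750 increments; reduction = 14 × $22 = $308, leaving $405. Commuter Credit: income exceeds $139,100 by $112,950, which is 38 full-or-partial $3,000 increments; reduction = 38 × $50 = $1,900, leaving $1,400. total $405 + $1,400 = $1,805
Nadia ($245,600): Low-Income Housing Credit: income exceeds $242,200 by $3,400, which is 5 full-or-partial $750 increments; reduction = 5 × $22 = $110, leaving $603. Commuter Credit: income exceeds $139,100 by $106,500, which is 36 full-or-partial $3,000 increments; reduction = 36 × $50 = $1,800, leaving $1,500. total $603 + $1,500 = $2,103
Difference: |$1,805 − $2,103| = $298.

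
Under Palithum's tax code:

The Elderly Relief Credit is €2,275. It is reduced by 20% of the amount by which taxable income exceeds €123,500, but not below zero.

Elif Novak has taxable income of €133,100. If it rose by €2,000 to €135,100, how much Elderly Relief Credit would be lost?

€355

At €133,100 — 20% of the €9,600 excess over €123,500 is €1,920; credit = €2,275 − €1,920 = €355.
At €135,100 — 20% of the €11,600 excess over €123,500 is €2,320 ≥ base, so the credit is €0.
Lost: €355 − €0 = €355.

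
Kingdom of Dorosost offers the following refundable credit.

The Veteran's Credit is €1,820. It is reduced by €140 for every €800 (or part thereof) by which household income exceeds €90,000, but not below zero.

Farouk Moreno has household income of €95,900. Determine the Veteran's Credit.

€700

Veteran's Credit: income exceeds €90,000 by €5,900, which is 8 full-or-partial €800 increments; reduction = 8 × €140 = €1,120, leaving €700.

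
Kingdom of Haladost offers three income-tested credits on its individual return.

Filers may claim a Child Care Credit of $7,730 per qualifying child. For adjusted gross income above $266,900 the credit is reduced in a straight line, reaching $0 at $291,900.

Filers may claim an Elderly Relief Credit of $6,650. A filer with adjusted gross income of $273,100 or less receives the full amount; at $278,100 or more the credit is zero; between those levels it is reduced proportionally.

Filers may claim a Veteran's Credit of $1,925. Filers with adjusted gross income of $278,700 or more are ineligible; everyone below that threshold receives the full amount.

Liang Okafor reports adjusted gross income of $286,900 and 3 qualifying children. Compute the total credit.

$4,638

Child Care Credit: base = 3 × $7,730 = $23,190. $286,900 is $20,000 into a $25,000 phase-out range, leaving 5,000/25,000 of the credit: $23,190 × 5,000/25,000 = $4,638.
Elderly Relief Credit: $286,900 is at or above $278,100, so the credit is $0.
Veteran's Credit: $286,900 meets or exceeds the $278,700 cutoff, so the credit is $0.
Total: $4,638 + $0 + $0 = $4,638.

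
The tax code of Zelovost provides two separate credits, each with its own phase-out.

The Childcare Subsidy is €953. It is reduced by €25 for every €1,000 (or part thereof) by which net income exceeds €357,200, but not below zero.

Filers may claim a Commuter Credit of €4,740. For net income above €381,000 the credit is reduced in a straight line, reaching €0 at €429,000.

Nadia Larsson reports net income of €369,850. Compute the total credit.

€5,368

Childcare Subsidy: income exceeds €357,200 by €12,650, which is 13 full-or-partial €1,000 increments; reduction = 13 × €25 = €325, leaving €628.
Commuter Credit: €369,850 is at or below the €381,000 threshold, so the full €4,740 applies.
Total: €628 + €4,740 = €5,368.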